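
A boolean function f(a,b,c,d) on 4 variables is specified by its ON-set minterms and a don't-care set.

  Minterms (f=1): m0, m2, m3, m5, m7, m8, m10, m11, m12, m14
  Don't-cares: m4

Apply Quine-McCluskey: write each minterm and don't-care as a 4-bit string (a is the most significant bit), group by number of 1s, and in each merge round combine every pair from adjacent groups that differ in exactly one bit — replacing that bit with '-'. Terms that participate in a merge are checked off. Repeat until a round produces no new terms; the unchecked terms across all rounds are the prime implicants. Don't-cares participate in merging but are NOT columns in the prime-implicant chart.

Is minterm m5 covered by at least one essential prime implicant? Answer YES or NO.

size-2^0 implicants → 0000(✓)  0010(✓)  0011(✓)  0100(✓)  0101(✓)  0111(✓)  1000(✓)  1010(✓)  1011(✓)  1100(✓)  1110(✓)
size-2^1 implicants → -000(✓)  -010(✓)  -011(✓)  -100(✓)  0-00(✓)  0-11  00-0(✓)  001-(✓)  01-1  010-  1-00(✓)  1-10(✓)  10-0(✓)  101-(✓)  11-0(✓)
size-2^2 implicants → --00  -0-0  -01-  1--0
Unchecked terms (primes): --00, -0-0, -01-, 0-11, 01-1, 010-, 1--0
Minterm coverage:
  m0 ⊆ --00,-0-0
  m2 ⊆ -0-0,-01-
  m3 ⊆ -01-,0-11
  m5 ⊆ 01-1,010-
  m7 ⊆ 0-11,01-1
  m8 ⊆ --00,-0-0,1--0
  m10 ⊆ -0-0,-01-,1--0
  m11 ⊆ -01- [E]
  m12 ⊆ --00,1--0
  m14 ⊆ 1--0 [E]
E = {-01-, 1--0}

NO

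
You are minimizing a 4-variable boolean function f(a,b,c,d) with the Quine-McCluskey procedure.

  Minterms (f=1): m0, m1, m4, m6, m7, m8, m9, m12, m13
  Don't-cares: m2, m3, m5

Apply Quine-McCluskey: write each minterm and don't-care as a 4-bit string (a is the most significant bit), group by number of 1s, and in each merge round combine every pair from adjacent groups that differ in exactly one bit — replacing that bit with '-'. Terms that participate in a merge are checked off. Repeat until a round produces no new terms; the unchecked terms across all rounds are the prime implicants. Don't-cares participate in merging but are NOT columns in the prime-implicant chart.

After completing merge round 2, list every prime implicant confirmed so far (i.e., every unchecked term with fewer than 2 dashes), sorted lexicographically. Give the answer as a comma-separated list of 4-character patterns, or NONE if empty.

NONE

size-2^0 implicants → 0000(✓)  0001(✓)  0010(✓)  0011(✓)  0100(✓)  0101(✓)  0110(✓)  0111(✓)  1000(✓)  1001(✓)  1100(✓)  1101(✓)
size-2^1 implicants → -000(✓)  -001(✓)  -100(✓)  -101(✓)  0-00(✓)  0-01(✓)  0-10(✓)  0-11(✓)  00-0(✓)  00-1(✓)  000-(✓)  001-(✓)  01-0(✓)  01-1(✓)  010-(✓)  011-(✓)  1-00(✓)  1-01(✓)  100-(✓)  110-(✓)
size-2^2 implicants → --00(✓)  --01(✓)  -00-(✓)  -10-(✓)  0--0(✓)  0--1(✓)  0-0-(✓)  0-1-(✓)  00--(✓)  01--(✓)  1-0-(✓)
size-2^3 implicants → --0-  0---
Unchecked terms (primes): --0-, 0---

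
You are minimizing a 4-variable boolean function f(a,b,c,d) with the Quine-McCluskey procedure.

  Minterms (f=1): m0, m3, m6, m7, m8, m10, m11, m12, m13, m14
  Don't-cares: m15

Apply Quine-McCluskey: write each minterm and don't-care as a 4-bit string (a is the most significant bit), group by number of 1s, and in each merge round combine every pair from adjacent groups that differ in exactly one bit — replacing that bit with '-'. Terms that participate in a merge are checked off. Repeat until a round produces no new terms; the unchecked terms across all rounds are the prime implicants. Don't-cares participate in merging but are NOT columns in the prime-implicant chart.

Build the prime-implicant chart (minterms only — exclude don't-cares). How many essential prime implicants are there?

4

[col 0] 0000*, 0011*, 0110*, 0111*, 1000*, 1010*, 1011*, 1100*, 1101*, 1110*, 1111*
[col 1] -000, -011*, -110*, -111*, 0-11*, 011-*, 1-00*, 1-10*, 1-11*, 10-0*, 101-*, 11-0*, 11-1*, 110-*, 111-*
[col 2] --11, -11-, 1--0, 1-1-, 11--
Prime implicants: --11, -000, -11-, 1--0, 1-1-, 11--
PI chart (minterm → PIs covering it):
  0 | -000  (sole → essential)
  3 | --11  (sole → essential)
  6 | -11-  (sole → essential)
  7 | --11,-11-
  8 | -000,1--0
  10 | 1--0,1-1-
  11 | --11,1-1-
  12 | 1--0,11--
  13 | 11--  (sole → essential)
  14 | -11-,1--0,1-1-,11--
Essential prime implicants: --11, -000, -11-, 11--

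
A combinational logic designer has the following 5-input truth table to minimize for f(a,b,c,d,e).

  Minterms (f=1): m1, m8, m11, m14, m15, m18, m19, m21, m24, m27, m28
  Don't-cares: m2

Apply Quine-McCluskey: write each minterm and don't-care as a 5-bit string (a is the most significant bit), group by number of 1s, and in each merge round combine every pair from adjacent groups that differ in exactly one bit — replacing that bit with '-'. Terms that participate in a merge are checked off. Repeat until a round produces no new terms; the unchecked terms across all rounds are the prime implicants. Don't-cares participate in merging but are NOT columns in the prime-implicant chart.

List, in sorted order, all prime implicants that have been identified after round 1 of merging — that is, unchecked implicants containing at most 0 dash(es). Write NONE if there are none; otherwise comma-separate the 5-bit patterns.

00001, 10101

Round 0: 00001 00010✓ 01000✓ 01011✓ 01110✓ 01111✓ 10010✓ 10011✓ 10101 11000✓ 11011✓ 11100✓
Round 1: -0010 -1000 -1011 01-11 0111- 1-011 1001- 11-00
PIs = {-0010, -1000, -1011, 00001, 01-11, 0111-, 1-011, 1001-, 10101, 11-00}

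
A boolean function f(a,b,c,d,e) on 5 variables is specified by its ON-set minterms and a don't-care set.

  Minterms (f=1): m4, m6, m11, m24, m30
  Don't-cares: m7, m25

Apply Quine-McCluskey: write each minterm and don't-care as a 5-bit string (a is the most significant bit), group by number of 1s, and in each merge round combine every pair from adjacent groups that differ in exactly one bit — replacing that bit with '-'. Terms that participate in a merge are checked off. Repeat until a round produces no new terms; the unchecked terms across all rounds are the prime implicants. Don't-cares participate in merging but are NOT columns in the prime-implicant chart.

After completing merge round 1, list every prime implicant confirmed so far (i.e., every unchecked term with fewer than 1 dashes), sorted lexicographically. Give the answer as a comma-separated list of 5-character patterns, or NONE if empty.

01011, 11110

size-2^0 implicants → 00100(✓)  00110(✓)  00111(✓)  01011  11000(✓)  11001(✓)  11110
size-2^1 implicants → 001-0  0011-  1100-
Unchecked terms (primes): 001-0, 0011-, 01011, 1100-, 11110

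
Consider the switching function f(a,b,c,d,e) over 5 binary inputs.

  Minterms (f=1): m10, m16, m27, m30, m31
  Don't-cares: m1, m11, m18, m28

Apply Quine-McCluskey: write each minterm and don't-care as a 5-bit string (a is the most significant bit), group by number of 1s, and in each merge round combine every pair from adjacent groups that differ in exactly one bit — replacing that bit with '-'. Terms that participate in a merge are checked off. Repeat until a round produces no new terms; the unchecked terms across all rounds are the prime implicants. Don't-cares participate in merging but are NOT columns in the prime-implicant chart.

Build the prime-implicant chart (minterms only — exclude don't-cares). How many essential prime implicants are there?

2

[col 0] 00001, 01010*, 01011*, 10000*, 10010*, 11011*, 11100*, 11110*, 11111*
[col 1] -1011, 0101-, 100-0, 11-11, 111-0, 1111-
Prime implicants: -1011, 00001, 0101-, 100-0, 11-11, 111-0, 1111-
PI chart (minterm → PIs covering it):
  10 | 0101-  (sole → essential)
  16 | 100-0  (sole → essential)
  27 | -1011,11-11
  30 | 111-0,1111-
  31 | 11-11,1111-
Essential prime implicants: 0101-, 100-0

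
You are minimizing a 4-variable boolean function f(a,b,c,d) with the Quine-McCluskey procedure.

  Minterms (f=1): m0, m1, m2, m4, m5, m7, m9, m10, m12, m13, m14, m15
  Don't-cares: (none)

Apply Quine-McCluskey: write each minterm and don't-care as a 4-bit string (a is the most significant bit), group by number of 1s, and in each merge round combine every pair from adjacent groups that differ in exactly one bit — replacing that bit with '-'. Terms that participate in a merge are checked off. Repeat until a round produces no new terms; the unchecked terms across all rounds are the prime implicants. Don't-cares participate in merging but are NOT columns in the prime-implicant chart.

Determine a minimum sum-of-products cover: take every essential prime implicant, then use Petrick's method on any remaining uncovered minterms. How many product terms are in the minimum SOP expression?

[col 0] 0000*, 0001*, 0010*, 0100*, 0101*, 0111*, 1001*, 1010*, 1100*, 1101*, 1110*, 1111*
[col 1] -001*, -010, -100*, -101*, -111*, 0-00*, 0-01*, 00-0, 000-*, 01-1*, 010-*, 1-01*, 1-10, 11-0*, 11-1*, 110-*, 111-*
[col 2] --01, -1-1, -10-, 0-0-, 11--
Prime implicants: --01, -010, -1-1, -10-, 0-0-, 00-0, 1-10, 11--
PI chart (minterm → PIs covering it):
  0 | 0-0-,00-0
  1 | --01,0-0-
  2 | -010,00-0
  4 | -10-,0-0-
  5 | --01,-1-1,-10-,0-0-
  7 | -1-1  (sole → essential)
  9 | --01  (sole → essential)
  10 | -010,1-10
  12 | -10-,11--
  13 | --01,-1-1,-10-,11--
  14 | 1-10,11--
  15 | -1-1,11--
Essential prime implicants: --01, -1-1
Petrick residual → -010, 0-0-, 11--
Minimum SOP uses 5 PIs: c'd + b'cd' + bd + a'c' + ab

5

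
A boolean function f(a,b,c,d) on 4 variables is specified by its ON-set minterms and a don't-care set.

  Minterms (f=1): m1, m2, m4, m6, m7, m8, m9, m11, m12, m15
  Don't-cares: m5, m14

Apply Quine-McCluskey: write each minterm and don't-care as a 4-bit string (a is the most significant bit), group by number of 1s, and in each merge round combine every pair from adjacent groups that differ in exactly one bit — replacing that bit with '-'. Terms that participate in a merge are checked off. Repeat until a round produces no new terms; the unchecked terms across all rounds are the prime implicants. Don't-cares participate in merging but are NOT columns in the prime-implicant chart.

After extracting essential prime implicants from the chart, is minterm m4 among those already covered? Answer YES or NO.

NO

size-2^0 implicants → 0001(✓)  0010(✓)  0100(✓)  0101(✓)  0110(✓)  0111(✓)  1000(✓)  1001(✓)  1011(✓)  1100(✓)  1110(✓)  1111(✓)
size-2^1 implicants → -001  -100(✓)  -110(✓)  -111(✓)  0-01  0-10  01-0(✓)  01-1(✓)  010-(✓)  011-(✓)  1-00  1-11  10-1  100-  11-0(✓)  111-(✓)
size-2^2 implicants → -1-0  -11-  01--
Unchecked terms (primes): -001, -1-0, -11-, 0-01, 0-10, 01--, 1-00, 1-11, 10-1, 100-
Minterm coverage:
  m1 ⊆ -001,0-01
  m2 ⊆ 0-10 [E]
  m4 ⊆ -1-0,01--
  m6 ⊆ -1-0,-11-,0-10,01--
  m7 ⊆ -11-,01--
  m8 ⊆ 1-00,100-
  m9 ⊆ -001,10-1,100-
  m11 ⊆ 1-11,10-1
  m12 ⊆ -1-0,1-00
  m15 ⊆ -11-,1-11
E = {0-10}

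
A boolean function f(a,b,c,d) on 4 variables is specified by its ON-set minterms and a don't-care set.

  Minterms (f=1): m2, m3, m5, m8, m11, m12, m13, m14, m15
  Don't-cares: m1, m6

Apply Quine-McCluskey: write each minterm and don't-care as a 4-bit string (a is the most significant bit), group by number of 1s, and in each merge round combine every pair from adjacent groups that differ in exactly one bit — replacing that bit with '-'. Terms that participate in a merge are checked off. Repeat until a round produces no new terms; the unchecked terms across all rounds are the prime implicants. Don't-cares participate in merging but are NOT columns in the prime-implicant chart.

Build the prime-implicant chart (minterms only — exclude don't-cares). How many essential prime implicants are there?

1

size-2^0 implicants → 0001(✓)  0010(✓)  0011(✓)  0101(✓)  0110(✓)  1000(✓)  1011(✓)  1100(✓)  1101(✓)  1110(✓)  1111(✓)
size-2^1 implicants → -011  -101  -110  0-01  0-10  00-1  001-  1-00  1-11  11-0(✓)  11-1(✓)  110-(✓)  111-(✓)
size-2^2 implicants → 11--
Unchecked terms (primes): -011, -101, -110, 0-01, 0-10, 00-1, 001-, 1-00, 1-11, 11--
Minterm coverage:
  m2 ⊆ 0-10,001-
  m3 ⊆ -011,00-1,001-
  m5 ⊆ -101,0-01
  m8 ⊆ 1-00 [E]
  m11 ⊆ -011,1-11
  m12 ⊆ 1-00,11--
  m13 ⊆ -101,11--
  m14 ⊆ -110,11--
  m15 ⊆ 1-11,11--
E = {1-00}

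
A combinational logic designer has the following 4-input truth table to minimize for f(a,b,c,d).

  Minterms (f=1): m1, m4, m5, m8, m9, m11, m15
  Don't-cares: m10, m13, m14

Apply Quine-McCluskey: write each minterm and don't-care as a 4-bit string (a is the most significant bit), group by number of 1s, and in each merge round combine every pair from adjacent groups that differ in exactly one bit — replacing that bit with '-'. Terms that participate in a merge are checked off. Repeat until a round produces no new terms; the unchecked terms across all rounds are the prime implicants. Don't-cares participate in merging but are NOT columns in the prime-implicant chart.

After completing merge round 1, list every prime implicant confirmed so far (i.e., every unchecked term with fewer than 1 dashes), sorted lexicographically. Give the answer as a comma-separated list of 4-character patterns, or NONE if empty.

[col 0] 0001*, 0100*, 0101*, 1000*, 1001*, 1010*, 1011*, 1101*, 1110*, 1111*
[col 1] -001*, -101*, 0-01*, 010-, 1-01*, 1-10*, 1-11*, 10-0*, 10-1*, 100-*, 101-*, 11-1*, 111-*
[col 2] --01, 1--1, 1-1-, 10--
Prime implicants: --01, 010-, 1--1, 1-1-, 10--

NONE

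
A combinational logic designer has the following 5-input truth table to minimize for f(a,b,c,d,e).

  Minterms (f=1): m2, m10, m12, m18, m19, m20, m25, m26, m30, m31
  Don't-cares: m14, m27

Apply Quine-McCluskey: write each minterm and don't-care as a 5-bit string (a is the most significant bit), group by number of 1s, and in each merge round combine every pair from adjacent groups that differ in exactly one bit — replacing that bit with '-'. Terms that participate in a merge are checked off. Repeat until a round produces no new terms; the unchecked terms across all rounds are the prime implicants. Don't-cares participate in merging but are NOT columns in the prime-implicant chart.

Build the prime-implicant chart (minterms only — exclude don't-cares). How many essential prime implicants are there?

6

[col 0] 00010*, 01010*, 01100*, 01110*, 10010*, 10011*, 10100, 11001*, 11010*, 11011*, 11110*, 11111*
[col 1] -0010*, -1010*, -1110*, 0-010*, 01-10*, 011-0, 1-010*, 1-011*, 1001-*, 11-10*, 11-11*, 110-1, 1101-*, 1111-*
[col 2] --010, -1-10, 1-01-, 11-1-
Prime implicants: --010, -1-10, 011-0, 1-01-, 10100, 11-1-, 110-1
PI chart (minterm → PIs covering it):
  2 | --010  (sole → essential)
  10 | --010,-1-10
  12 | 011-0  (sole → essential)
  18 | --010,1-01-
  19 | 1-01-  (sole → essential)
  20 | 10100  (sole → essential)
  25 | 110-1  (sole → essential)
  26 | --010,-1-10,1-01-,11-1-
  30 | -1-10,11-1-
  31 | 11-1-  (sole → essential)
Essential prime implicants: --010, 011-0, 1-01-, 10100, 11-1-, 110-1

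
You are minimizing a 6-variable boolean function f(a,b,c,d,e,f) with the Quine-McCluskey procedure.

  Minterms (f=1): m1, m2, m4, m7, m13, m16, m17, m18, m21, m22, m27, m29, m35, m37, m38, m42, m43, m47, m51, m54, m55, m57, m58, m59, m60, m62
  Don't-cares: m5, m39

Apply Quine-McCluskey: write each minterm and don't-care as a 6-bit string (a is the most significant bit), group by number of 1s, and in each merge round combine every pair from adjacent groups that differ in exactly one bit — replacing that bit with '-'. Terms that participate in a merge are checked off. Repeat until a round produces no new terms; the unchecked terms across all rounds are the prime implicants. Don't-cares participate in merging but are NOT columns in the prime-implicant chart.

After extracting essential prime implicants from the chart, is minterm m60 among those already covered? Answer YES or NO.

Round 0: 000001✓ 000010✓ 000100✓ 000101✓ 000111✓ 001101✓ 010000✓ 010001✓ 010010✓ 010101✓ 010110✓ 011011✓ 011101✓ 100011✓ 100101✓ 100110✓ 100111✓ 101010✓ 101011✓ 101111✓ 110011✓ 110110✓ 110111✓ 111001✓ 111010✓ 111011✓ 111100✓ 111110✓
Round 1: -00101✓ -00111✓ -10110 -11011 0-0001✓ 0-0010 0-0101✓ 0-1101✓ 00-101✓ 000-01✓ 0001-1✓ 00010- 01-101✓ 010-01✓ 010-10 0100-0 01000- 1-0011✓ 1-0110✓ 1-0111✓ 1-1010✓ 1-1011✓ 10-011✓ 10-111✓ 100-11✓ 1001-1✓ 10011-✓ 101-11✓ 10101-✓ 11-011✓ 11-110 110-11✓ 11011-✓ 111-10 1110-1 11101-✓ 1111-0
Round 2: -001-1 0--101 0-0-01 1--011 1-0-11 1-011- 1-101- 10--11
PIs = {-001-1, -10110, -11011, 0--101, 0-0-01, 0-0010, 00010-, 010-10, 0100-0, 01000-, 1--011, 1-0-11, 1-011-, 1-101-, 10--11, 11-110, 111-10, 1110-1, 1111-0}
Coverage chart:
  m1: 0-0-01 ←essential
  m2: 0-0010 ←essential
  m4: 00010- ←essential
  m7: -001-1 ←essential
  m13: 0--101 ←essential
  m16: 0100-0,01000-
  m17: 0-0-01,01000-
  m18: 0-0010,010-10,0100-0
  m21: 0--101,0-0-01
  m22: -10110,010-10
  m27: -11011 ←essential
  m29: 0--101 ←essential
  m35: 1--011,1-0-11,10--11
  m37: -001-1 ←essential
  m38: 1-011- ←essential
  m42: 1-101- ←essential
  m43: 1--011,1-101-,10--11
  m47: 10--11 ←essential
  m51: 1--011,1-0-11
  m54: -10110,1-011-,11-110
  m55: 1-0-11,1-011-
  m57: 1110-1 ←essential
  m58: 1-101-,111-10
  m59: -11011,1--011,1-101-,1110-1
  m60: 1111-0 ←essential
  m62: 11-110,111-10,1111-0
Essential: -001-1, -11011, 0--101, 0-0-01, 0-0010, 00010-, 1-011-, 1-101-, 10--11, 1110-1, 1111-0

YES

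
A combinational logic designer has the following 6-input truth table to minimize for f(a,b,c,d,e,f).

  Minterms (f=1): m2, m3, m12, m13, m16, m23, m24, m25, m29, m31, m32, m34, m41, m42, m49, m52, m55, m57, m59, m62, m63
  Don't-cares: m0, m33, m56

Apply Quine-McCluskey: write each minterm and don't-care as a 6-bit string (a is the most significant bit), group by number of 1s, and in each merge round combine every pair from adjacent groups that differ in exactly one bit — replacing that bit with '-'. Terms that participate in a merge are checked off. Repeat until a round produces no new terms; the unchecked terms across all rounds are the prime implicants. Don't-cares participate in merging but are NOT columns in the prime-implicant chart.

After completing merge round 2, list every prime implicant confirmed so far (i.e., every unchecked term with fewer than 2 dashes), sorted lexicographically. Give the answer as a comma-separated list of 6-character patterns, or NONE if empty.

0-0000, 0-1101, 00001-, 00110-, 01-000, 011-01, 0111-1, 10-010, 10000-, 110100, 111-11, 1110-1, 11111-

Round 0: 000000✓ 000010✓ 000011✓ 001100✓ 001101✓ 010000✓ 010111✓ 011000✓ 011001✓ 011101✓ 011111✓ 100000✓ 100001✓ 100010✓ 101001✓ 101010✓ 110001✓ 110100 110111✓ 111000✓ 111001✓ 111011✓ 111110✓ 111111✓
Round 1: -00000✓ -00010✓ -10111✓ -11000✓ -11001✓ -11111✓ 0-0000 0-1101 0000-0✓ 00001- 00110- 01-000 01-111✓ 011-01 01100-✓ 0111-1 1-0001✓ 1-1001✓ 10-001✓ 10-010 1000-0✓ 10000- 11-001✓ 11-111✓ 111-11 1110-1 11100-✓ 11111-
Round 2: -000-0 -1-111 -1100- 1--001
PIs = {-000-0, -1-111, -1100-, 0-0000, 0-1101, 00001-, 00110-, 01-000, 011-01, 0111-1, 1--001, 10-010, 10000-, 110100, 111-11, 1110-1, 11111-}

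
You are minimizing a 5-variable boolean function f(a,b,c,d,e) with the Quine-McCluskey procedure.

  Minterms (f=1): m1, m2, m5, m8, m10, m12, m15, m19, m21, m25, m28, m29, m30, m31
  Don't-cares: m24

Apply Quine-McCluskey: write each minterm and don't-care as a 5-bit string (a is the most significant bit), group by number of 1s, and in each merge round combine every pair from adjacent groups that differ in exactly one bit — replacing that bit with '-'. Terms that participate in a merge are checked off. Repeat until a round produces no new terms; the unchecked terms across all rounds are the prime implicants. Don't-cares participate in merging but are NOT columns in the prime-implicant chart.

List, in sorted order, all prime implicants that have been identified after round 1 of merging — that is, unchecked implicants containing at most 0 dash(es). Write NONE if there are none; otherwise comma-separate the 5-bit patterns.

[col 0] 00001*, 00010*, 00101*, 01000*, 01010*, 01100*, 01111*, 10011, 10101*, 11000*, 11001*, 11100*, 11101*, 11110*, 11111*
[col 1] -0101, -1000*, -1100*, -1111, 0-010, 00-01, 01-00*, 010-0, 1-101, 11-00*, 11-01*, 1100-*, 111-0*, 111-1*, 1110-*, 1111-*
[col 2] -1-00, 11-0-, 111--
Prime implicants: -0101, -1-00, -1111, 0-010, 00-01, 010-0, 1-101, 10011, 11-0-, 111--

10011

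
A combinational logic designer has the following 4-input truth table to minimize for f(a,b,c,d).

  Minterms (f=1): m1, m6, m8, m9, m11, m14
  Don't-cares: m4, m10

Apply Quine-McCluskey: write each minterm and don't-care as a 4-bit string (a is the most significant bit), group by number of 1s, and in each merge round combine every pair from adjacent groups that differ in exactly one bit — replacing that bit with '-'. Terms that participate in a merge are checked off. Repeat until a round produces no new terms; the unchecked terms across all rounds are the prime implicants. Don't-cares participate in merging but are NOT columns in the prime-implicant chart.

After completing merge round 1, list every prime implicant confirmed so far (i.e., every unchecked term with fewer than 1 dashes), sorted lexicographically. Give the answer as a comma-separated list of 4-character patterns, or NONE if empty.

[col 0] 0001*, 0100*, 0110*, 1000*, 1001*, 1010*, 1011*, 1110*
[col 1] -001, -110, 01-0, 1-10, 10-0*, 10-1*, 100-*, 101-*
[col 2] 10--
Prime implicants: -001, -110, 01-0, 1-10, 10--

NONE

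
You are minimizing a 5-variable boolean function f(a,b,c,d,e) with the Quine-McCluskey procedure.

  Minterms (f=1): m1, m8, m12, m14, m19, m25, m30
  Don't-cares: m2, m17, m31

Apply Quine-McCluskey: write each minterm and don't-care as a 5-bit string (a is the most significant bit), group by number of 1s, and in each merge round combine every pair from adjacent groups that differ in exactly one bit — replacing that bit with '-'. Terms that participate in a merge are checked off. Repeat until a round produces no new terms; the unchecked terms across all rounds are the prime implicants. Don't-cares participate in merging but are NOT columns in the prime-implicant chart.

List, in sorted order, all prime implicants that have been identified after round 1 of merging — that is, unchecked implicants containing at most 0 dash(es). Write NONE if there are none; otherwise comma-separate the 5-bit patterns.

Round 0: 00001✓ 00010 01000✓ 01100✓ 01110✓ 10001✓ 10011✓ 11001✓ 11110✓ 11111✓
Round 1: -0001 -1110 01-00 011-0 1-001 100-1 1111-
PIs = {-0001, -1110, 00010, 01-00, 011-0, 1-001, 100-1, 1111-}

00010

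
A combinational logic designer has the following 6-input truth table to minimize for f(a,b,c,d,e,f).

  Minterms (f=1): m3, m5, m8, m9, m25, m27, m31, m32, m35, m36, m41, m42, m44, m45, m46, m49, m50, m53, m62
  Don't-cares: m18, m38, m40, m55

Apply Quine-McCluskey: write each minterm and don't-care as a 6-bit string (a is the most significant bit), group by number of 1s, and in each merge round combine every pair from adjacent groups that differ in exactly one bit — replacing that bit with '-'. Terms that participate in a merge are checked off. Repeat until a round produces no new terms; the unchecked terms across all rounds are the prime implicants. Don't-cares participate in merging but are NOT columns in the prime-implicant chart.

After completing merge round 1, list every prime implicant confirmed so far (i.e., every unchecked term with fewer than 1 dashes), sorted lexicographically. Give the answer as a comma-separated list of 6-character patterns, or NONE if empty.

[col 0] 000011*, 000101, 001000*, 001001*, 010010*, 011001*, 011011*, 011111*, 100000*, 100011*, 100100*, 100110*, 101000*, 101001*, 101010*, 101100*, 101101*, 101110*, 110001*, 110010*, 110101*, 110111*, 111110*
[col 1] -00011, -01000*, -01001*, -10010, 0-1001, 00100-*, 011-11, 0110-1, 1-1110, 10-000*, 10-100*, 10-110*, 100-00*, 1001-0*, 101-00*, 101-01*, 101-10*, 1010-0*, 10100-*, 1011-0*, 10110-*, 110-01, 1101-1
[col 2] -0100-, 10--00, 10-1-0, 101--0, 101-0-
Prime implicants: -00011, -0100-, -10010, 0-1001, 000101, 011-11, 0110-1, 1-1110, 10--00, 10-1-0, 101--0, 101-0-, 110-01, 1101-1

000101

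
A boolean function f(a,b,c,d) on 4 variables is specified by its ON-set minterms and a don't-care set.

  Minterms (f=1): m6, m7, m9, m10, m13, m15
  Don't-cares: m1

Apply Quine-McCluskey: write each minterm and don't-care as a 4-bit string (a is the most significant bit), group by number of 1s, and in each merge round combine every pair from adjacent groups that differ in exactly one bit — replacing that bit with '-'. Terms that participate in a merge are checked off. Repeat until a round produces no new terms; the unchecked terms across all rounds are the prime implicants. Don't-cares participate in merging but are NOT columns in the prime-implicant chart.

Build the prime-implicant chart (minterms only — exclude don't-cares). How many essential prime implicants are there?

2

size-2^0 implicants → 0001(✓)  0110(✓)  0111(✓)  1001(✓)  1010  1101(✓)  1111(✓)
size-2^1 implicants → -001  -111  011-  1-01  11-1
Unchecked terms (primes): -001, -111, 011-, 1-01, 1010, 11-1
Minterm coverage:
  m6 ⊆ 011- [E]
  m7 ⊆ -111,011-
  m9 ⊆ -001,1-01
  m10 ⊆ 1010 [E]
  m13 ⊆ 1-01,11-1
  m15 ⊆ -111,11-1
E = {011-, 1010}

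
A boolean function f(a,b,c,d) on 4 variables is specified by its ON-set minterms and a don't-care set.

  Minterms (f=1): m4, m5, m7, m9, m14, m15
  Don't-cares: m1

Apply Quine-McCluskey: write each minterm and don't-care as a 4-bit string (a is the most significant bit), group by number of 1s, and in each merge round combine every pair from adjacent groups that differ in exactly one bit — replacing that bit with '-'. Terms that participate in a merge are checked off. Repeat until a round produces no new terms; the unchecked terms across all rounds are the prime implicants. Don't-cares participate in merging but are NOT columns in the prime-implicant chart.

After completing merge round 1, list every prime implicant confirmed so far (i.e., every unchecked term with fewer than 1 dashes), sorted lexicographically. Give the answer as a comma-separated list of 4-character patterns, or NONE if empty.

NONE

[col 0] 0001*, 0100*, 0101*, 0111*, 1001*, 1110*, 1111*
[col 1] -001, -111, 0-01, 01-1, 010-, 111-
Prime implicants: -001, -111, 0-01, 01-1, 010-, 111-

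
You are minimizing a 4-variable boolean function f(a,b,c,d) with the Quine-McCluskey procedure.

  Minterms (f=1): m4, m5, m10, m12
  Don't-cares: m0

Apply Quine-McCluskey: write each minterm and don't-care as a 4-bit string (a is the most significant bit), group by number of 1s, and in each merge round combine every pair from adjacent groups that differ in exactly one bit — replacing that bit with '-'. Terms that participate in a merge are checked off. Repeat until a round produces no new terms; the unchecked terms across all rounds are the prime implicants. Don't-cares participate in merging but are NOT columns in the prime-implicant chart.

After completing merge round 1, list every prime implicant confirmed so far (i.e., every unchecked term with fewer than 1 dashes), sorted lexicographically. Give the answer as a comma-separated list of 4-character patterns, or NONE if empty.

1010

[col 0] 0000*, 0100*, 0101*, 1010, 1100*
[col 1] -100, 0-00, 010-
Prime implicants: -100, 0-00, 010-, 1010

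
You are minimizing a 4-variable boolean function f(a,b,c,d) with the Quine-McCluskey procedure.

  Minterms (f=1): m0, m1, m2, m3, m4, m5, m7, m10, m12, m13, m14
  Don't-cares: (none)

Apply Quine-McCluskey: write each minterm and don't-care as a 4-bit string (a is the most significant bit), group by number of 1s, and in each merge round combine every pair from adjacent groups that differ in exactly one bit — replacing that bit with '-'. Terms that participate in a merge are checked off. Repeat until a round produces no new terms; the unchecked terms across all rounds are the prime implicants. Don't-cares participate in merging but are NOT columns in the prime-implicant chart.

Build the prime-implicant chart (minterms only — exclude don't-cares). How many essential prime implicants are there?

2

Round 0: 0000✓ 0001✓ 0010✓ 0011✓ 0100✓ 0101✓ 0111✓ 1010✓ 1100✓ 1101✓ 1110✓
Round 1: -010 -100✓ -101✓ 0-00✓ 0-01✓ 0-11✓ 00-0✓ 00-1✓ 000-✓ 001-✓ 01-1✓ 010-✓ 1-10 11-0 110-✓
Round 2: -10- 0--1 0-0- 00--
PIs = {-010, -10-, 0--1, 0-0-, 00--, 1-10, 11-0}
Coverage chart:
  m0: 0-0-,00--
  m1: 0--1,0-0-,00--
  m2: -010,00--
  m3: 0--1,00--
  m4: -10-,0-0-
  m5: -10-,0--1,0-0-
  m7: 0--1 ←essential
  m10: -010,1-10
  m12: -10-,11-0
  m13: -10- ←essential
  m14: 1-10,11-0
Essential: -10-, 0--1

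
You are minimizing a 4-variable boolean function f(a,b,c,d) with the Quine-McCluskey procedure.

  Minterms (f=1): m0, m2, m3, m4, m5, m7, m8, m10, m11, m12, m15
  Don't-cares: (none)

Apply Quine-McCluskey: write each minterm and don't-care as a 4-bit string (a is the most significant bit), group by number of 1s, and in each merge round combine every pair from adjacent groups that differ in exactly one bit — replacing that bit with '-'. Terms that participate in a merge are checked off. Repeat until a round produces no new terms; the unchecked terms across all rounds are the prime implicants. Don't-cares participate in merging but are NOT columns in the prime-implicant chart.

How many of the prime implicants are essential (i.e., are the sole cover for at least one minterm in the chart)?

Round 0: 0000✓ 0010✓ 0011✓ 0100✓ 0101✓ 0111✓ 1000✓ 1010✓ 1011✓ 1100✓ 1111✓
Round 1: -000✓ -010✓ -011✓ -100✓ -111✓ 0-00✓ 0-11✓ 00-0✓ 001-✓ 01-1 010- 1-00✓ 1-11✓ 10-0✓ 101-✓
Round 2: --00 --11 -0-0 -01-
PIs = {--00, --11, -0-0, -01-, 01-1, 010-}
Coverage chart:
  m0: --00,-0-0
  m2: -0-0,-01-
  m3: --11,-01-
  m4: --00,010-
  m5: 01-1,010-
  m7: --11,01-1
  m8: --00,-0-0
  m10: -0-0,-01-
  m11: --11,-01-
  m12: --00 ←essential
  m15: --11 ←essential
Essential: --00, --11

2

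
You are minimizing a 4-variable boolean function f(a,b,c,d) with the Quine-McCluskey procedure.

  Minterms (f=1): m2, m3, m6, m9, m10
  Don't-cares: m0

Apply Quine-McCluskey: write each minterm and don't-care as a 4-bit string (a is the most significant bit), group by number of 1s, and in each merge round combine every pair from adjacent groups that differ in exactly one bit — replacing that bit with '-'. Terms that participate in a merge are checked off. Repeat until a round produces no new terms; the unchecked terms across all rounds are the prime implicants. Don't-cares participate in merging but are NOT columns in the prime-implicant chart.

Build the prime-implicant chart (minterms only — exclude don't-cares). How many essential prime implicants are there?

4

[col 0] 0000*, 0010*, 0011*, 0110*, 1001, 1010*
[col 1] -010, 0-10, 00-0, 001-
Prime implicants: -010, 0-10, 00-0, 001-, 1001
PI chart (minterm → PIs covering it):
  2 | -010,0-10,00-0,001-
  3 | 001-  (sole → essential)
  6 | 0-10  (sole → essential)
  9 | 1001  (sole → essential)
  10 | -010  (sole → essential)
Essential prime implicants: -010, 0-10, 001-, 1001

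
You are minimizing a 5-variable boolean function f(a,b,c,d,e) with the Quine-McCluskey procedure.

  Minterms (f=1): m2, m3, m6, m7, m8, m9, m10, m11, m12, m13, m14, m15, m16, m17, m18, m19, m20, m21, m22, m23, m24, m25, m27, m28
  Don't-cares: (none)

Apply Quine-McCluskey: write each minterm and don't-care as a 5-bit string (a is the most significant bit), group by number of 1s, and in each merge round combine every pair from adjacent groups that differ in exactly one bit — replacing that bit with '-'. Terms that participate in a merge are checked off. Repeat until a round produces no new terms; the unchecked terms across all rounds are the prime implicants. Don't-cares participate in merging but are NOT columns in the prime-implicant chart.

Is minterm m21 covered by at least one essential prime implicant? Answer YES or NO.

[col 0] 00010*, 00011*, 00110*, 00111*, 01000*, 01001*, 01010*, 01011*, 01100*, 01101*, 01110*, 01111*, 10000*, 10001*, 10010*, 10011*, 10100*, 10101*, 10110*, 10111*, 11000*, 11001*, 11011*, 11100*
[col 1] -0010*, -0011*, -0110*, -0111*, -1000*, -1001*, -1011*, -1100*, 0-010*, 0-011*, 0-110*, 0-111*, 00-10*, 00-11*, 0001-*, 0011-*, 01-00*, 01-01*, 01-10*, 01-11*, 010-0*, 010-1*, 0100-*, 0101-*, 011-0*, 011-1*, 0110-*, 0111-*, 1-000*, 1-001*, 1-011*, 1-100*, 10-00*, 10-01*, 10-10*, 10-11*, 100-0*, 100-1*, 1000-*, 1001-*, 101-0*, 101-1*, 1010-*, 1011-*, 11-00*, 110-1*, 1100-*
[col 2] --011, -0-10*, -0-11*, -001-*, -011-*, -1-00, -10-1, -100-, 0--10*, 0--11*, 0-01-*, 0-11-*, 00-1-*, 01--0*, 01--1*, 01-0-*, 01-1-*, 010--*, 011--*, 1--00, 1-0-1, 1-00-, 10--0*, 10--1*, 10-0-*, 10-1-*, 100--*, 101--*
[col 3] -0-1-, 0--1-, 01---, 10---
Prime implicants: --011, -0-1-, -1-00, -10-1, -100-, 0--1-, 01---, 1--00, 1-0-1, 1-00-, 10---
PI chart (minterm → PIs covering it):
  2 | -0-1-,0--1-
  3 | --011,-0-1-,0--1-
  6 | -0-1-,0--1-
  7 | -0-1-,0--1-
  8 | -1-00,-100-,01---
  9 | -10-1,-100-,01---
  10 | 0--1-,01---
  11 | --011,-10-1,0--1-,01---
  12 | -1-00,01---
  13 | 01---  (sole → essential)
  14 | 0--1-,01---
  15 | 0--1-,01---
  16 | 1--00,1-00-,10---
  17 | 1-0-1,1-00-,10---
  18 | -0-1-,10---
  19 | --011,-0-1-,1-0-1,10---
  20 | 1--00,10---
  21 | 10---  (sole → essential)
  22 | -0-1-,10---
  23 | -0-1-,10---
  24 | -1-00,-100-,1--00,1-00-
  25 | -10-1,-100-,1-0-1,1-00-
  27 | --011,-10-1,1-0-1
  28 | -1-00,1--00
Essential prime implicants: 01---, 10---

YES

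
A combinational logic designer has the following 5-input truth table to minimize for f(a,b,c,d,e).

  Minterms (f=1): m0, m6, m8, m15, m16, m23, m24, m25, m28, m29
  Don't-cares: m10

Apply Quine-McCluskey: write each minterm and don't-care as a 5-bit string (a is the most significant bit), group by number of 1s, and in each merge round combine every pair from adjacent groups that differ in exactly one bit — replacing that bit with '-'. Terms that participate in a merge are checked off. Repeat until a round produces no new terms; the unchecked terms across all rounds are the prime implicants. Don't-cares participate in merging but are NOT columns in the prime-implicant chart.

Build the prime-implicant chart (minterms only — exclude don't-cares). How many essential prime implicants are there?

5

size-2^0 implicants → 00000(✓)  00110  01000(✓)  01010(✓)  01111  10000(✓)  10111  11000(✓)  11001(✓)  11100(✓)  11101(✓)
size-2^1 implicants → -0000(✓)  -1000(✓)  0-000(✓)  010-0  1-000(✓)  11-00(✓)  11-01(✓)  1100-(✓)  1110-(✓)
size-2^2 implicants → --000  11-0-
Unchecked terms (primes): --000, 00110, 010-0, 01111, 10111, 11-0-
Minterm coverage:
  m0 ⊆ --000 [E]
  m6 ⊆ 00110 [E]
  m8 ⊆ --000,010-0
  m15 ⊆ 01111 [E]
  m16 ⊆ --000 [E]
  m23 ⊆ 10111 [E]
  m24 ⊆ --000,11-0-
  m25 ⊆ 11-0- [E]
  m28 ⊆ 11-0- [E]
  m29 ⊆ 11-0- [E]
E = {--000, 00110, 01111, 10111, 11-0-}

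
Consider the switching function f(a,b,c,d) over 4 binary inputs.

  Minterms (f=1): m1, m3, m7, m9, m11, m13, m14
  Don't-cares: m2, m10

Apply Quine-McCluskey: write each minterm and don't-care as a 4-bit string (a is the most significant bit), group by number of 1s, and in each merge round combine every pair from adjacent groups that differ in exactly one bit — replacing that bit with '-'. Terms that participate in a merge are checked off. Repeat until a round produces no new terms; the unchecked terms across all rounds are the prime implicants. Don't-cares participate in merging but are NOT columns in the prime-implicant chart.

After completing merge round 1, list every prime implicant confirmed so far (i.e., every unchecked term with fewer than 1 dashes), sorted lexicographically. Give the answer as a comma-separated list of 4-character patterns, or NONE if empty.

NONE

size-2^0 implicants → 0001(✓)  0010(✓)  0011(✓)  0111(✓)  1001(✓)  1010(✓)  1011(✓)  1101(✓)  1110(✓)
size-2^1 implicants → -001(✓)  -010(✓)  -011(✓)  0-11  00-1(✓)  001-(✓)  1-01  1-10  10-1(✓)  101-(✓)
size-2^2 implicants → -0-1  -01-
Unchecked terms (primes): -0-1, -01-, 0-11, 1-01, 1-10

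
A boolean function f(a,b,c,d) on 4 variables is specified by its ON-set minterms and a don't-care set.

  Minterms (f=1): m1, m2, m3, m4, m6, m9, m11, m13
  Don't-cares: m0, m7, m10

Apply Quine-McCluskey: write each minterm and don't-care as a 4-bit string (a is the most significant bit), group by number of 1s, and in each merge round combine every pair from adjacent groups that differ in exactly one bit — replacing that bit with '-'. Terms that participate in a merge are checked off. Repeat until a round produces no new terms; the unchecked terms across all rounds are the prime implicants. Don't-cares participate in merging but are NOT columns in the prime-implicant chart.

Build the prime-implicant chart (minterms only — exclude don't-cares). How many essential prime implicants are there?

size-2^0 implicants → 0000(✓)  0001(✓)  0010(✓)  0011(✓)  0100(✓)  0110(✓)  0111(✓)  1001(✓)  1010(✓)  1011(✓)  1101(✓)
size-2^1 implicants → -001(✓)  -010(✓)  -011(✓)  0-00(✓)  0-10(✓)  0-11(✓)  00-0(✓)  00-1(✓)  000-(✓)  001-(✓)  01-0(✓)  011-(✓)  1-01  10-1(✓)  101-(✓)
size-2^2 implicants → -0-1  -01-  0--0  0-1-  00--
Unchecked terms (primes): -0-1, -01-, 0--0, 0-1-, 00--, 1-01
Minterm coverage:
  m1 ⊆ -0-1,00--
  m2 ⊆ -01-,0--0,0-1-,00--
  m3 ⊆ -0-1,-01-,0-1-,00--
  m4 ⊆ 0--0 [E]
  m6 ⊆ 0--0,0-1-
  m9 ⊆ -0-1,1-01
  m11 ⊆ -0-1,-01-
  m13 ⊆ 1-01 [E]
E = {0--0, 1-01}

2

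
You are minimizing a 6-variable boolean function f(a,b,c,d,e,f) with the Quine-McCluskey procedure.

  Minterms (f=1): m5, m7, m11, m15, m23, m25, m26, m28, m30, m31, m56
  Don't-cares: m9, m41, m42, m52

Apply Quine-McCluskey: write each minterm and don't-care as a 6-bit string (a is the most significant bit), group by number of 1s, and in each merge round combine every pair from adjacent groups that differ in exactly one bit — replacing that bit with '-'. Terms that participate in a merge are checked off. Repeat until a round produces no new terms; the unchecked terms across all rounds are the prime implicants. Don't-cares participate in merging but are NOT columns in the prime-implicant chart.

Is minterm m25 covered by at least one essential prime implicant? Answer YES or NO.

YES

Round 0: 000101✓ 000111✓ 001001✓ 001011✓ 001111✓ 010111✓ 011001✓ 011010✓ 011100✓ 011110✓ 011111✓ 101001✓ 101010 110100 111000
Round 1: -01001 0-0111✓ 0-1001 0-1111✓ 00-111✓ 0001-1 001-11 0010-1 01-111✓ 011-10 0111-0 01111-
Round 2: 0--111
PIs = {-01001, 0--111, 0-1001, 0001-1, 001-11, 0010-1, 011-10, 0111-0, 01111-, 101010, 110100, 111000}
Coverage chart:
  m5: 0001-1 ←essential
  m7: 0--111,0001-1
  m11: 001-11,0010-1
  m15: 0--111,001-11
  m23: 0--111 ←essential
  m25: 0-1001 ←essential
  m26: 011-10 ←essential
  m28: 0111-0 ←essential
  m30: 011-10,0111-0,01111-
  m31: 0--111,01111-
  m56: 111000 ←essential
Essential: 0--111, 0-1001, 0001-1, 011-10, 0111-0, 111000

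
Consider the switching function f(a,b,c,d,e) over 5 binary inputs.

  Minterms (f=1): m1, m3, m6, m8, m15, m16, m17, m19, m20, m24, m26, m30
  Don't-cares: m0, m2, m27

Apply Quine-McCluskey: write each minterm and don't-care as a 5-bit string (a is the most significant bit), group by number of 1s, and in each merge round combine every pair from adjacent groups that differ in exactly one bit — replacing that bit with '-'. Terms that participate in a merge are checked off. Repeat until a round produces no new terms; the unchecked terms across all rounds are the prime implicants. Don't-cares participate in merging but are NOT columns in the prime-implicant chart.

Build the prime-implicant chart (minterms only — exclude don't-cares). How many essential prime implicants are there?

5

Round 0: 00000✓ 00001✓ 00010✓ 00011✓ 00110✓ 01000✓ 01111 10000✓ 10001✓ 10011✓ 10100✓ 11000✓ 11010✓ 11011✓ 11110✓
Round 1: -0000✓ -0001✓ -0011✓ -1000✓ 0-000✓ 00-10 000-0✓ 000-1✓ 0000-✓ 0001-✓ 1-000✓ 1-011 10-00 100-1✓ 1000-✓ 11-10 110-0 1101-
Round 2: --000 -00-1 -000- 000--
PIs = {--000, -00-1, -000-, 00-10, 000--, 01111, 1-011, 10-00, 11-10, 110-0, 1101-}
Coverage chart:
  m1: -00-1,-000-,000--
  m3: -00-1,000--
  m6: 00-10 ←essential
  m8: --000 ←essential
  m15: 01111 ←essential
  m16: --000,-000-,10-00
  m17: -00-1,-000-
  m19: -00-1,1-011
  m20: 10-00 ←essential
  m24: --000,110-0
  m26: 11-10,110-0,1101-
  m30: 11-10 ←essential
Essential: --000, 00-10, 01111, 10-00, 11-10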